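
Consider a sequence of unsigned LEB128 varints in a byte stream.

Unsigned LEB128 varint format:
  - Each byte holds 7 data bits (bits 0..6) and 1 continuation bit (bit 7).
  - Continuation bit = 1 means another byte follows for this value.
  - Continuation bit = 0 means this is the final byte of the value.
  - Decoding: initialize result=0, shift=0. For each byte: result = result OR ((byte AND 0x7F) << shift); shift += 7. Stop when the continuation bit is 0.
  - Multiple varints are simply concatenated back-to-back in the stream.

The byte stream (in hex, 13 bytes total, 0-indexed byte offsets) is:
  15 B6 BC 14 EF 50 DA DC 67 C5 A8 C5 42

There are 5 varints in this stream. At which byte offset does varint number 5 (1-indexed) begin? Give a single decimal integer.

  byte[0]=0x15 cont=0 payload=0x15=21: acc |= 21<<0 -> acc=21 shift=7 [end]
Varint 1: bytes[0:1] = 15 -> value 21 (1 byte(s))
  byte[1]=0xB6 cont=1 payload=0x36=54: acc |= 54<<0 -> acc=54 shift=7
  byte[2]=0xBC cont=1 payload=0x3C=60: acc |= 60<<7 -> acc=7734 shift=14
  byte[3]=0x14 cont=0 payload=0x14=20: acc |= 20<<14 -> acc=335414 shift=21 [end]
Varint 2: bytes[1:4] = B6 BC 14 -> value 335414 (3 byte(s))
  byte[4]=0xEF cont=1 payload=0x6F=111: acc |= 111<<0 -> acc=111 shift=7
  byte[5]=0x50 cont=0 payload=0x50=80: acc |= 80<<7 -> acc=10351 shift=14 [end]
Varint 3: bytes[4:6] = EF 50 -> value 10351 (2 byte(s))
  byte[6]=0xDA cont=1 payload=0x5A=90: acc |= 90<<0 -> acc=90 shift=7
  byte[7]=0xDC cont=1 payload=0x5C=92: acc |= 92<<7 -> acc=11866 shift=14
  byte[8]=0x67 cont=0 payload=0x67=103: acc |= 103<<14 -> acc=1699418 shift=21 [end]
Varint 4: bytes[6:9] = DA DC 67 -> value 1699418 (3 byte(s))
  byte[9]=0xC5 cont=1 payload=0x45=69: acc |= 69<<0 -> acc=69 shift=7
  byte[10]=0xA8 cont=1 payload=0x28=40: acc |= 40<<7 -> acc=5189 shift=14
  byte[11]=0xC5 cont=1 payload=0x45=69: acc |= 69<<14 -> acc=1135685 shift=21
  byte[12]=0x42 cont=0 payload=0x42=66: acc |= 66<<21 -> acc=139547717 shift=28 [end]
Varint 5: bytes[9:13] = C5 A8 C5 42 -> value 139547717 (4 byte(s))

Answer: 9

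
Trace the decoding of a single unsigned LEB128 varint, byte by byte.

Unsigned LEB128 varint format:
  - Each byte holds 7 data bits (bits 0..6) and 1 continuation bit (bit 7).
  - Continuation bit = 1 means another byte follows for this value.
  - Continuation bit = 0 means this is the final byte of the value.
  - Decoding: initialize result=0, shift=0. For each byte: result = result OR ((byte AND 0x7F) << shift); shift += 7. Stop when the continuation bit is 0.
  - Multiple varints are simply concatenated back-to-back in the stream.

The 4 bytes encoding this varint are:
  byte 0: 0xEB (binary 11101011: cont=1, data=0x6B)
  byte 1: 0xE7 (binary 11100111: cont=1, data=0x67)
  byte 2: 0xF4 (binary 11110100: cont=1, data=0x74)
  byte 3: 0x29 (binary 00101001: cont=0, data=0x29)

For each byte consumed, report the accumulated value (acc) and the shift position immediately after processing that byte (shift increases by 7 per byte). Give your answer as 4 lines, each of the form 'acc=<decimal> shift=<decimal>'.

byte 0=0xEB: payload=0x6B=107, contrib = 107<<0 = 107; acc -> 107, shift -> 7
byte 1=0xE7: payload=0x67=103, contrib = 103<<7 = 13184; acc -> 13291, shift -> 14
byte 2=0xF4: payload=0x74=116, contrib = 116<<14 = 1900544; acc -> 1913835, shift -> 21
byte 3=0x29: payload=0x29=41, contrib = 41<<21 = 85983232; acc -> 87897067, shift -> 28

Answer: acc=107 shift=7
acc=13291 shift=14
acc=1913835 shift=21
acc=87897067 shift=28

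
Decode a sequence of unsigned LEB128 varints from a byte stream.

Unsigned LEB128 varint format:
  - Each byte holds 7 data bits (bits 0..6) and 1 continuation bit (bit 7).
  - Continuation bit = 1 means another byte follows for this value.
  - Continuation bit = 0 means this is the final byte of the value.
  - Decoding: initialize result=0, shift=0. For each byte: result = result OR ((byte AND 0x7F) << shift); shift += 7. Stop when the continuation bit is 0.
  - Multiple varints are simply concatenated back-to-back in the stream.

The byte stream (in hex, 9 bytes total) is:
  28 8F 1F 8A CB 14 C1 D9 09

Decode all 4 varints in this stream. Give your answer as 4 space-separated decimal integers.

  byte[0]=0x28 cont=0 payload=0x28=40: acc |= 40<<0 -> acc=40 shift=7 [end]
Varint 1: bytes[0:1] = 28 -> value 40 (1 byte(s))
  byte[1]=0x8F cont=1 payload=0x0F=15: acc |= 15<<0 -> acc=15 shift=7
  byte[2]=0x1F cont=0 payload=0x1F=31: acc |= 31<<7 -> acc=3983 shift=14 [end]
Varint 2: bytes[1:3] = 8F 1F -> value 3983 (2 byte(s))
  byte[3]=0x8A cont=1 payload=0x0A=10: acc |= 10<<0 -> acc=10 shift=7
  byte[4]=0xCB cont=1 payload=0x4B=75: acc |= 75<<7 -> acc=9610 shift=14
  byte[5]=0x14 cont=0 payload=0x14=20: acc |= 20<<14 -> acc=337290 shift=21 [end]
Varint 3: bytes[3:6] = 8A CB 14 -> value 337290 (3 byte(s))
  byte[6]=0xC1 cont=1 payload=0x41=65: acc |= 65<<0 -> acc=65 shift=7
  byte[7]=0xD9 cont=1 payload=0x59=89: acc |= 89<<7 -> acc=11457 shift=14
  byte[8]=0x09 cont=0 payload=0x09=9: acc |= 9<<14 -> acc=158913 shift=21 [end]
Varint 4: bytes[6:9] = C1 D9 09 -> value 158913 (3 byte(s))

Answer: 40 3983 337290 158913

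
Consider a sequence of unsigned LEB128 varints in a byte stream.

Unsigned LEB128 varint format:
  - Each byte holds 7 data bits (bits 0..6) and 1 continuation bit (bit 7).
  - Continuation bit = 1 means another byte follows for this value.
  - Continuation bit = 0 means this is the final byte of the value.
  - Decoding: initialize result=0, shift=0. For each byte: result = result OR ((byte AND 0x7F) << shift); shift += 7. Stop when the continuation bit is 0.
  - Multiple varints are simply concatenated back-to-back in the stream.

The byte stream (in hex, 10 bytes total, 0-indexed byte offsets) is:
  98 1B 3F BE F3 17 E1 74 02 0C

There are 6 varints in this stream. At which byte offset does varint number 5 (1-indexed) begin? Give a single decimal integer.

  byte[0]=0x98 cont=1 payload=0x18=24: acc |= 24<<0 -> acc=24 shift=7
  byte[1]=0x1B cont=0 payload=0x1B=27: acc |= 27<<7 -> acc=3480 shift=14 [end]
Varint 1: bytes[0:2] = 98 1B -> value 3480 (2 byte(s))
  byte[2]=0x3F cont=0 payload=0x3F=63: acc |= 63<<0 -> acc=63 shift=7 [end]
Varint 2: bytes[2:3] = 3F -> value 63 (1 byte(s))
  byte[3]=0xBE cont=1 payload=0x3E=62: acc |= 62<<0 -> acc=62 shift=7
  byte[4]=0xF3 cont=1 payload=0x73=115: acc |= 115<<7 -> acc=14782 shift=14
  byte[5]=0x17 cont=0 payload=0x17=23: acc |= 23<<14 -> acc=391614 shift=21 [end]
Varint 3: bytes[3:6] = BE F3 17 -> value 391614 (3 byte(s))
  byte[6]=0xE1 cont=1 payload=0x61=97: acc |= 97<<0 -> acc=97 shift=7
  byte[7]=0x74 cont=0 payload=0x74=116: acc |= 116<<7 -> acc=14945 shift=14 [end]
Varint 4: bytes[6:8] = E1 74 -> value 14945 (2 byte(s))
  byte[8]=0x02 cont=0 payload=0x02=2: acc |= 2<<0 -> acc=2 shift=7 [end]
Varint 5: bytes[8:9] = 02 -> value 2 (1 byte(s))
  byte[9]=0x0C cont=0 payload=0x0C=12: acc |= 12<<0 -> acc=12 shift=7 [end]
Varint 6: bytes[9:10] = 0C -> value 12 (1 byte(s))

Answer: 8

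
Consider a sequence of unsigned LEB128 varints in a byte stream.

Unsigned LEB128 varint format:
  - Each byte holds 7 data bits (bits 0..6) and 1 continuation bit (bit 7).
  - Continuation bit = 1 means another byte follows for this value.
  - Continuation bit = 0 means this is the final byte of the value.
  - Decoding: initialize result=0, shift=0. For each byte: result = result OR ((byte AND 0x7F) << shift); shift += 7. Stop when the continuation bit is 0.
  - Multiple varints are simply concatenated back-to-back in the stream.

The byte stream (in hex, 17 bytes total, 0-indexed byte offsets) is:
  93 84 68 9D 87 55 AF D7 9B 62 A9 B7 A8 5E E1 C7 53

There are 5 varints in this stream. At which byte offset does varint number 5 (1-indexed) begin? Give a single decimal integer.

  byte[0]=0x93 cont=1 payload=0x13=19: acc |= 19<<0 -> acc=19 shift=7
  byte[1]=0x84 cont=1 payload=0x04=4: acc |= 4<<7 -> acc=531 shift=14
  byte[2]=0x68 cont=0 payload=0x68=104: acc |= 104<<14 -> acc=1704467 shift=21 [end]
Varint 1: bytes[0:3] = 93 84 68 -> value 1704467 (3 byte(s))
  byte[3]=0x9D cont=1 payload=0x1D=29: acc |= 29<<0 -> acc=29 shift=7
  byte[4]=0x87 cont=1 payload=0x07=7: acc |= 7<<7 -> acc=925 shift=14
  byte[5]=0x55 cont=0 payload=0x55=85: acc |= 85<<14 -> acc=1393565 shift=21 [end]
Varint 2: bytes[3:6] = 9D 87 55 -> value 1393565 (3 byte(s))
  byte[6]=0xAF cont=1 payload=0x2F=47: acc |= 47<<0 -> acc=47 shift=7
  byte[7]=0xD7 cont=1 payload=0x57=87: acc |= 87<<7 -> acc=11183 shift=14
  byte[8]=0x9B cont=1 payload=0x1B=27: acc |= 27<<14 -> acc=453551 shift=21
  byte[9]=0x62 cont=0 payload=0x62=98: acc |= 98<<21 -> acc=205974447 shift=28 [end]
Varint 3: bytes[6:10] = AF D7 9B 62 -> value 205974447 (4 byte(s))
  byte[10]=0xA9 cont=1 payload=0x29=41: acc |= 41<<0 -> acc=41 shift=7
  byte[11]=0xB7 cont=1 payload=0x37=55: acc |= 55<<7 -> acc=7081 shift=14
  byte[12]=0xA8 cont=1 payload=0x28=40: acc |= 40<<14 -> acc=662441 shift=21
  byte[13]=0x5E cont=0 payload=0x5E=94: acc |= 94<<21 -> acc=197794729 shift=28 [end]
Varint 4: bytes[10:14] = A9 B7 A8 5E -> value 197794729 (4 byte(s))
  byte[14]=0xE1 cont=1 payload=0x61=97: acc |= 97<<0 -> acc=97 shift=7
  byte[15]=0xC7 cont=1 payload=0x47=71: acc |= 71<<7 -> acc=9185 shift=14
  byte[16]=0x53 cont=0 payload=0x53=83: acc |= 83<<14 -> acc=1369057 shift=21 [end]
Varint 5: bytes[14:17] = E1 C7 53 -> value 1369057 (3 byte(s))

Answer: 14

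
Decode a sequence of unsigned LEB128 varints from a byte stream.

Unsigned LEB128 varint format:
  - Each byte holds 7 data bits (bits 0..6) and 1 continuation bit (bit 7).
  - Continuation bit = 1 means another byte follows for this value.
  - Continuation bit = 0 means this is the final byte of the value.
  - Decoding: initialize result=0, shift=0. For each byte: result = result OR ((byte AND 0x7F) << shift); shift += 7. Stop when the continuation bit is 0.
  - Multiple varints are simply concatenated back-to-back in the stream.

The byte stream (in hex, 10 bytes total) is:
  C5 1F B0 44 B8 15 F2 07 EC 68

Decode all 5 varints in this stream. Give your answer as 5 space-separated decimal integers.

Answer: 4037 8752 2744 1010 13420

Derivation:
  byte[0]=0xC5 cont=1 payload=0x45=69: acc |= 69<<0 -> acc=69 shift=7
  byte[1]=0x1F cont=0 payload=0x1F=31: acc |= 31<<7 -> acc=4037 shift=14 [end]
Varint 1: bytes[0:2] = C5 1F -> value 4037 (2 byte(s))
  byte[2]=0xB0 cont=1 payload=0x30=48: acc |= 48<<0 -> acc=48 shift=7
  byte[3]=0x44 cont=0 payload=0x44=68: acc |= 68<<7 -> acc=8752 shift=14 [end]
Varint 2: bytes[2:4] = B0 44 -> value 8752 (2 byte(s))
  byte[4]=0xB8 cont=1 payload=0x38=56: acc |= 56<<0 -> acc=56 shift=7
  byte[5]=0x15 cont=0 payload=0x15=21: acc |= 21<<7 -> acc=2744 shift=14 [end]
Varint 3: bytes[4:6] = B8 15 -> value 2744 (2 byte(s))
  byte[6]=0xF2 cont=1 payload=0x72=114: acc |= 114<<0 -> acc=114 shift=7
  byte[7]=0x07 cont=0 payload=0x07=7: acc |= 7<<7 -> acc=1010 shift=14 [end]
Varint 4: bytes[6:8] = F2 07 -> value 1010 (2 byte(s))
  byte[8]=0xEC cont=1 payload=0x6C=108: acc |= 108<<0 -> acc=108 shift=7
  byte[9]=0x68 cont=0 payload=0x68=104: acc |= 104<<7 -> acc=13420 shift=14 [end]
Varint 5: bytes[8:10] = EC 68 -> value 13420 (2 byte(s))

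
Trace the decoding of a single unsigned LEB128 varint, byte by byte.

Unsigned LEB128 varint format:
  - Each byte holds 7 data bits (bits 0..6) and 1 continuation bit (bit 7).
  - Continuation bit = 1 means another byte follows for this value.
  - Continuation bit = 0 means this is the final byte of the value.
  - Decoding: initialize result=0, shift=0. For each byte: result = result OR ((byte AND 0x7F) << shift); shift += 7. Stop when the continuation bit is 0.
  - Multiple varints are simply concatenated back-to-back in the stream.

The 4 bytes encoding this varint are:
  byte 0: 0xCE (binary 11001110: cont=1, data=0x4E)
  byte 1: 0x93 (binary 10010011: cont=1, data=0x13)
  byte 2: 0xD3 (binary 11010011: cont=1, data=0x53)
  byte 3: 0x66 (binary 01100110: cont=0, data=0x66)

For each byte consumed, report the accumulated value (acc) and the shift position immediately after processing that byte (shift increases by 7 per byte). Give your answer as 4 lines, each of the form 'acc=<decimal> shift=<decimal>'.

byte 0=0xCE: payload=0x4E=78, contrib = 78<<0 = 78; acc -> 78, shift -> 7
byte 1=0x93: payload=0x13=19, contrib = 19<<7 = 2432; acc -> 2510, shift -> 14
byte 2=0xD3: payload=0x53=83, contrib = 83<<14 = 1359872; acc -> 1362382, shift -> 21
byte 3=0x66: payload=0x66=102, contrib = 102<<21 = 213909504; acc -> 215271886, shift -> 28

Answer: acc=78 shift=7
acc=2510 shift=14
acc=1362382 shift=21
acc=215271886 shift=28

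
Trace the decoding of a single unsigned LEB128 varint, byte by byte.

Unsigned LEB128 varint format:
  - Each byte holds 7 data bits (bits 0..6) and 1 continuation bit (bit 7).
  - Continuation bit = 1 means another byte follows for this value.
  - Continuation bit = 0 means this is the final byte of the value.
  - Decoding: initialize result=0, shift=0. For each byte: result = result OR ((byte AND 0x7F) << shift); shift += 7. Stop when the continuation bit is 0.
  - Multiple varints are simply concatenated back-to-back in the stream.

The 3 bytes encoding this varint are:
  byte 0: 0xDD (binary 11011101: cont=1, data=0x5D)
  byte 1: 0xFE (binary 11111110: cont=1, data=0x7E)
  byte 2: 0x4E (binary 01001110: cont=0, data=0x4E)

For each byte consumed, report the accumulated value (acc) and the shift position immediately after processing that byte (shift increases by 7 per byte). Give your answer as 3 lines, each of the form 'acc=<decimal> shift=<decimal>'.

Answer: acc=93 shift=7
acc=16221 shift=14
acc=1294173 shift=21

Derivation:
byte 0=0xDD: payload=0x5D=93, contrib = 93<<0 = 93; acc -> 93, shift -> 7
byte 1=0xFE: payload=0x7E=126, contrib = 126<<7 = 16128; acc -> 16221, shift -> 14
byte 2=0x4E: payload=0x4E=78, contrib = 78<<14 = 1277952; acc -> 1294173, shift -> 21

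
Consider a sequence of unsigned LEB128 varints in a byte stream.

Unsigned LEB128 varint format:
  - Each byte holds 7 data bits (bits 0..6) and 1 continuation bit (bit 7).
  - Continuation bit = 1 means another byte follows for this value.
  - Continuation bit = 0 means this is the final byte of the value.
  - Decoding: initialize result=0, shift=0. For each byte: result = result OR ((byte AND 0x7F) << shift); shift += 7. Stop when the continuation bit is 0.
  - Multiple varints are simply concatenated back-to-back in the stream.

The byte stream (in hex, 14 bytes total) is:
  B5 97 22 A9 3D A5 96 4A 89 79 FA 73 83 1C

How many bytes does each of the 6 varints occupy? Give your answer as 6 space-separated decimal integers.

  byte[0]=0xB5 cont=1 payload=0x35=53: acc |= 53<<0 -> acc=53 shift=7
  byte[1]=0x97 cont=1 payload=0x17=23: acc |= 23<<7 -> acc=2997 shift=14
  byte[2]=0x22 cont=0 payload=0x22=34: acc |= 34<<14 -> acc=560053 shift=21 [end]
Varint 1: bytes[0:3] = B5 97 22 -> value 560053 (3 byte(s))
  byte[3]=0xA9 cont=1 payload=0x29=41: acc |= 41<<0 -> acc=41 shift=7
  byte[4]=0x3D cont=0 payload=0x3D=61: acc |= 61<<7 -> acc=7849 shift=14 [end]
Varint 2: bytes[3:5] = A9 3D -> value 7849 (2 byte(s))
  byte[5]=0xA5 cont=1 payload=0x25=37: acc |= 37<<0 -> acc=37 shift=7
  byte[6]=0x96 cont=1 payload=0x16=22: acc |= 22<<7 -> acc=2853 shift=14
  byte[7]=0x4A cont=0 payload=0x4A=74: acc |= 74<<14 -> acc=1215269 shift=21 [end]
Varint 3: bytes[5:8] = A5 96 4A -> value 1215269 (3 byte(s))
  byte[8]=0x89 cont=1 payload=0x09=9: acc |= 9<<0 -> acc=9 shift=7
  byte[9]=0x79 cont=0 payload=0x79=121: acc |= 121<<7 -> acc=15497 shift=14 [end]
Varint 4: bytes[8:10] = 89 79 -> value 15497 (2 byte(s))
  byte[10]=0xFA cont=1 payload=0x7A=122: acc |= 122<<0 -> acc=122 shift=7
  byte[11]=0x73 cont=0 payload=0x73=115: acc |= 115<<7 -> acc=14842 shift=14 [end]
Varint 5: bytes[10:12] = FA 73 -> value 14842 (2 byte(s))
  byte[12]=0x83 cont=1 payload=0x03=3: acc |= 3<<0 -> acc=3 shift=7
  byte[13]=0x1C cont=0 payload=0x1C=28: acc |= 28<<7 -> acc=3587 shift=14 [end]
Varint 6: bytes[12:14] = 83 1C -> value 3587 (2 byte(s))

Answer: 3 2 3 2 2 2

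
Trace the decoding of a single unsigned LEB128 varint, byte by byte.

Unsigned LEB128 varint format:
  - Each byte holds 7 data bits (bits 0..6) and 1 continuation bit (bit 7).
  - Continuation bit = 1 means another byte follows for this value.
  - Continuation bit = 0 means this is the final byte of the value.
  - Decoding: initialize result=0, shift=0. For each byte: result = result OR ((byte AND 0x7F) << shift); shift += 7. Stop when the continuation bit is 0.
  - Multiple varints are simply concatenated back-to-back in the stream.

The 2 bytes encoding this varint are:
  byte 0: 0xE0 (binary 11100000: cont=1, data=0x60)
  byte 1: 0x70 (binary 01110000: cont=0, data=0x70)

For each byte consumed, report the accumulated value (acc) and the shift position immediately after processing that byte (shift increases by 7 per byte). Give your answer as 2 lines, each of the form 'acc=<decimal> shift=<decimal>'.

byte 0=0xE0: payload=0x60=96, contrib = 96<<0 = 96; acc -> 96, shift -> 7
byte 1=0x70: payload=0x70=112, contrib = 112<<7 = 14336; acc -> 14432, shift -> 14

Answer: acc=96 shift=7
acc=14432 shift=14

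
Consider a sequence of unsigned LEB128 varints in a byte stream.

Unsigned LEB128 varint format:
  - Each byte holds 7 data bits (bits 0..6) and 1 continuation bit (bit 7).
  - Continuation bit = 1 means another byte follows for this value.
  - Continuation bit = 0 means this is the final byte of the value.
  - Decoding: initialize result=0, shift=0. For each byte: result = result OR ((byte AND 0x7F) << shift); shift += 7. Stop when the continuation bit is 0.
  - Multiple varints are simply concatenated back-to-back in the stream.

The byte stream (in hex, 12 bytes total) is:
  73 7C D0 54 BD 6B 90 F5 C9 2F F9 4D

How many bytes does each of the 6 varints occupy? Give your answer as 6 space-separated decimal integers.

Answer: 1 1 2 2 4 2

Derivation:
  byte[0]=0x73 cont=0 payload=0x73=115: acc |= 115<<0 -> acc=115 shift=7 [end]
Varint 1: bytes[0:1] = 73 -> value 115 (1 byte(s))
  byte[1]=0x7C cont=0 payload=0x7C=124: acc |= 124<<0 -> acc=124 shift=7 [end]
Varint 2: bytes[1:2] = 7C -> value 124 (1 byte(s))
  byte[2]=0xD0 cont=1 payload=0x50=80: acc |= 80<<0 -> acc=80 shift=7
  byte[3]=0x54 cont=0 payload=0x54=84: acc |= 84<<7 -> acc=10832 shift=14 [end]
Varint 3: bytes[2:4] = D0 54 -> value 10832 (2 byte(s))
  byte[4]=0xBD cont=1 payload=0x3D=61: acc |= 61<<0 -> acc=61 shift=7
  byte[5]=0x6B cont=0 payload=0x6B=107: acc |= 107<<7 -> acc=13757 shift=14 [end]
Varint 4: bytes[4:6] = BD 6B -> value 13757 (2 byte(s))
  byte[6]=0x90 cont=1 payload=0x10=16: acc |= 16<<0 -> acc=16 shift=7
  byte[7]=0xF5 cont=1 payload=0x75=117: acc |= 117<<7 -> acc=14992 shift=14
  byte[8]=0xC9 cont=1 payload=0x49=73: acc |= 73<<14 -> acc=1211024 shift=21
  byte[9]=0x2F cont=0 payload=0x2F=47: acc |= 47<<21 -> acc=99777168 shift=28 [end]
Varint 5: bytes[6:10] = 90 F5 C9 2F -> value 99777168 (4 byte(s))
  byte[10]=0xF9 cont=1 payload=0x79=121: acc |= 121<<0 -> acc=121 shift=7
  byte[11]=0x4D cont=0 payload=0x4D=77: acc |= 77<<7 -> acc=9977 shift=14 [end]
Varint 6: bytes[10:12] = F9 4D -> value 9977 (2 byte(s))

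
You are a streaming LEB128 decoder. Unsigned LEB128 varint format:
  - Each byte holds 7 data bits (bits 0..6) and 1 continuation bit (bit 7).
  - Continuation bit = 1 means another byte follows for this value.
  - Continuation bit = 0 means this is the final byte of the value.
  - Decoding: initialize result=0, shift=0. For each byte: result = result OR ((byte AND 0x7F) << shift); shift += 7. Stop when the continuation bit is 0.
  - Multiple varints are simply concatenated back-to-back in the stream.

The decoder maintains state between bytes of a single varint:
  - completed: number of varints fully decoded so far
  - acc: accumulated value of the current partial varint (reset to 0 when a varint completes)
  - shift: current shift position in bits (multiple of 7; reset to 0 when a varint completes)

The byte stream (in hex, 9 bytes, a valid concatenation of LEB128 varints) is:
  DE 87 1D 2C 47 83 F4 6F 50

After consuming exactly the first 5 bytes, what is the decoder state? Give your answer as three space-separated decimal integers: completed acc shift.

Answer: 3 0 0

Derivation:
byte[0]=0xDE cont=1 payload=0x5E: acc |= 94<<0 -> completed=0 acc=94 shift=7
byte[1]=0x87 cont=1 payload=0x07: acc |= 7<<7 -> completed=0 acc=990 shift=14
byte[2]=0x1D cont=0 payload=0x1D: varint #1 complete (value=476126); reset -> completed=1 acc=0 shift=0
byte[3]=0x2C cont=0 payload=0x2C: varint #2 complete (value=44); reset -> completed=2 acc=0 shift=0
byte[4]=0x47 cont=0 payload=0x47: varint #3 complete (value=71); reset -> completed=3 acc=0 shift=0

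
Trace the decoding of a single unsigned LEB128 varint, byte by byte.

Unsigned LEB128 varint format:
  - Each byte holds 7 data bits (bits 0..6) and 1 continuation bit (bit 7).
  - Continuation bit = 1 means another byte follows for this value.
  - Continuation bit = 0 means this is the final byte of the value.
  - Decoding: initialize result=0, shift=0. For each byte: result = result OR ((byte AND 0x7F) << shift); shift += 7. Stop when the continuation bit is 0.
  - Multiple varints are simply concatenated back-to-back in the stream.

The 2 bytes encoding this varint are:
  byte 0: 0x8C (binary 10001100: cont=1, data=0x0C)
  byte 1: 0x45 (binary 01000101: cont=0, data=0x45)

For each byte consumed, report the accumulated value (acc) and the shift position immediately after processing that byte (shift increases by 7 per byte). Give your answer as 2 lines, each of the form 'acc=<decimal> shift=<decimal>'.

byte 0=0x8C: payload=0x0C=12, contrib = 12<<0 = 12; acc -> 12, shift -> 7
byte 1=0x45: payload=0x45=69, contrib = 69<<7 = 8832; acc -> 8844, shift -> 14

Answer: acc=12 shift=7
acc=8844 shift=14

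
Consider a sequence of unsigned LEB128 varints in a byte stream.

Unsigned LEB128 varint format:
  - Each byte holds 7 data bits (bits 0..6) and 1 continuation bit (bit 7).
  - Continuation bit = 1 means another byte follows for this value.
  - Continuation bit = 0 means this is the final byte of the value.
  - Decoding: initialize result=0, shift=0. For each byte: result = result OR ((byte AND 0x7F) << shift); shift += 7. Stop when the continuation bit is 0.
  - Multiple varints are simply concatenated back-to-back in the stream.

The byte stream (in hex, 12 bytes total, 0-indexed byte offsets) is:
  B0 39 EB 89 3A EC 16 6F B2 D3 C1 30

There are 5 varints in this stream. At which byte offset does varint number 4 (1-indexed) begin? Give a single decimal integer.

  byte[0]=0xB0 cont=1 payload=0x30=48: acc |= 48<<0 -> acc=48 shift=7
  byte[1]=0x39 cont=0 payload=0x39=57: acc |= 57<<7 -> acc=7344 shift=14 [end]
Varint 1: bytes[0:2] = B0 39 -> value 7344 (2 byte(s))
  byte[2]=0xEB cont=1 payload=0x6B=107: acc |= 107<<0 -> acc=107 shift=7
  byte[3]=0x89 cont=1 payload=0x09=9: acc |= 9<<7 -> acc=1259 shift=14
  byte[4]=0x3A cont=0 payload=0x3A=58: acc |= 58<<14 -> acc=951531 shift=21 [end]
Varint 2: bytes[2:5] = EB 89 3A -> value 951531 (3 byte(s))
  byte[5]=0xEC cont=1 payload=0x6C=108: acc |= 108<<0 -> acc=108 shift=7
  byte[6]=0x16 cont=0 payload=0x16=22: acc |= 22<<7 -> acc=2924 shift=14 [end]
Varint 3: bytes[5:7] = EC 16 -> value 2924 (2 byte(s))
  byte[7]=0x6F cont=0 payload=0x6F=111: acc |= 111<<0 -> acc=111 shift=7 [end]
Varint 4: bytes[7:8] = 6F -> value 111 (1 byte(s))
  byte[8]=0xB2 cont=1 payload=0x32=50: acc |= 50<<0 -> acc=50 shift=7
  byte[9]=0xD3 cont=1 payload=0x53=83: acc |= 83<<7 -> acc=10674 shift=14
  byte[10]=0xC1 cont=1 payload=0x41=65: acc |= 65<<14 -> acc=1075634 shift=21
  byte[11]=0x30 cont=0 payload=0x30=48: acc |= 48<<21 -> acc=101738930 shift=28 [end]
Varint 5: bytes[8:12] = B2 D3 C1 30 -> value 101738930 (4 byte(s))

Answer: 7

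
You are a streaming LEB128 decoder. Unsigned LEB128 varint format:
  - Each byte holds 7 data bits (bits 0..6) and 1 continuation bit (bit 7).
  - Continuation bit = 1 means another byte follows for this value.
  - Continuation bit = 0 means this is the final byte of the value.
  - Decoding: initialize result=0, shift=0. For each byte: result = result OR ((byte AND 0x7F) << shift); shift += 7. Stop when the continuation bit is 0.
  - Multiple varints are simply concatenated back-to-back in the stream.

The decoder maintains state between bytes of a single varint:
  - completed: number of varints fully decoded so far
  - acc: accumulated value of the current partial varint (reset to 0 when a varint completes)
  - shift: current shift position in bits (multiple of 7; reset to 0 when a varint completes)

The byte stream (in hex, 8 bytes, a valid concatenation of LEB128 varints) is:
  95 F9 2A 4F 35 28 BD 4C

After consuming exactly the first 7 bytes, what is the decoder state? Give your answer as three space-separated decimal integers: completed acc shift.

Answer: 4 61 7

Derivation:
byte[0]=0x95 cont=1 payload=0x15: acc |= 21<<0 -> completed=0 acc=21 shift=7
byte[1]=0xF9 cont=1 payload=0x79: acc |= 121<<7 -> completed=0 acc=15509 shift=14
byte[2]=0x2A cont=0 payload=0x2A: varint #1 complete (value=703637); reset -> completed=1 acc=0 shift=0
byte[3]=0x4F cont=0 payload=0x4F: varint #2 complete (value=79); reset -> completed=2 acc=0 shift=0
byte[4]=0x35 cont=0 payload=0x35: varint #3 complete (value=53); reset -> completed=3 acc=0 shift=0
byte[5]=0x28 cont=0 payload=0x28: varint #4 complete (value=40); reset -> completed=4 acc=0 shift=0
byte[6]=0xBD cont=1 payload=0x3D: acc |= 61<<0 -> completed=4 acc=61 shift=7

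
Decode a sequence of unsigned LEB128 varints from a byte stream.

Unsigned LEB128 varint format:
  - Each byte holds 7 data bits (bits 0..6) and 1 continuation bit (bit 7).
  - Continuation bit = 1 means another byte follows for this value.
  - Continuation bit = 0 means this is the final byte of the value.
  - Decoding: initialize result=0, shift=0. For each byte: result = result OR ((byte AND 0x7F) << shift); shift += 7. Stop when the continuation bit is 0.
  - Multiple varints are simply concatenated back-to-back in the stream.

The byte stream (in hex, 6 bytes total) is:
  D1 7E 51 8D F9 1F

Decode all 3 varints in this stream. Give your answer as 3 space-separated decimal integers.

Answer: 16209 81 523405

Derivation:
  byte[0]=0xD1 cont=1 payload=0x51=81: acc |= 81<<0 -> acc=81 shift=7
  byte[1]=0x7E cont=0 payload=0x7E=126: acc |= 126<<7 -> acc=16209 shift=14 [end]
Varint 1: bytes[0:2] = D1 7E -> value 16209 (2 byte(s))
  byte[2]=0x51 cont=0 payload=0x51=81: acc |= 81<<0 -> acc=81 shift=7 [end]
Varint 2: bytes[2:3] = 51 -> value 81 (1 byte(s))
  byte[3]=0x8D cont=1 payload=0x0D=13: acc |= 13<<0 -> acc=13 shift=7
  byte[4]=0xF9 cont=1 payload=0x79=121: acc |= 121<<7 -> acc=15501 shift=14
  byte[5]=0x1F cont=0 payload=0x1F=31: acc |= 31<<14 -> acc=523405 shift=21 [end]
Varint 3: bytes[3:6] = 8D F9 1F -> value 523405 (3 byte(s))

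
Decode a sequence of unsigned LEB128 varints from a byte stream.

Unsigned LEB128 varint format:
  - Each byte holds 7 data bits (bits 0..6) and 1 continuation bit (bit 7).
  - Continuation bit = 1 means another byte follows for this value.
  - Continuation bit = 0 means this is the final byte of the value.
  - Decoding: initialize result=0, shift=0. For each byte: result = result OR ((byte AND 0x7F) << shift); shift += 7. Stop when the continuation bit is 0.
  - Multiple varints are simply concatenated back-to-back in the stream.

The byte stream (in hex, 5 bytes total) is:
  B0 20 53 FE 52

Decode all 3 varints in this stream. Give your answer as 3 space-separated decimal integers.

Answer: 4144 83 10622

Derivation:
  byte[0]=0xB0 cont=1 payload=0x30=48: acc |= 48<<0 -> acc=48 shift=7
  byte[1]=0x20 cont=0 payload=0x20=32: acc |= 32<<7 -> acc=4144 shift=14 [end]
Varint 1: bytes[0:2] = B0 20 -> value 4144 (2 byte(s))
  byte[2]=0x53 cont=0 payload=0x53=83: acc |= 83<<0 -> acc=83 shift=7 [end]
Varint 2: bytes[2:3] = 53 -> value 83 (1 byte(s))
  byte[3]=0xFE cont=1 payload=0x7E=126: acc |= 126<<0 -> acc=126 shift=7
  byte[4]=0x52 cont=0 payload=0x52=82: acc |= 82<<7 -> acc=10622 shift=14 [end]
Varint 3: bytes[3:5] = FE 52 -> value 10622 (2 byte(s))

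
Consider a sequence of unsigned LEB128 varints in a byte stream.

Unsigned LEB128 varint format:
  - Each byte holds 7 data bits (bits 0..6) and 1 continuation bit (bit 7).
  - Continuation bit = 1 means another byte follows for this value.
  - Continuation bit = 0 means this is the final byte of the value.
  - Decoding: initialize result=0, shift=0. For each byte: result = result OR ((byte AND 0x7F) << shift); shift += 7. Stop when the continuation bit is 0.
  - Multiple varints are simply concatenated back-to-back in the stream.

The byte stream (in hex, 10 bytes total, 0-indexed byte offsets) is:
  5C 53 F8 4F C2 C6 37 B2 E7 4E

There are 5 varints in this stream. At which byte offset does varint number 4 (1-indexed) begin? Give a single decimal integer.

Answer: 4

Derivation:
  byte[0]=0x5C cont=0 payload=0x5C=92: acc |= 92<<0 -> acc=92 shift=7 [end]
Varint 1: bytes[0:1] = 5C -> value 92 (1 byte(s))
  byte[1]=0x53 cont=0 payload=0x53=83: acc |= 83<<0 -> acc=83 shift=7 [end]
Varint 2: bytes[1:2] = 53 -> value 83 (1 byte(s))
  byte[2]=0xF8 cont=1 payload=0x78=120: acc |= 120<<0 -> acc=120 shift=7
  byte[3]=0x4F cont=0 payload=0x4F=79: acc |= 79<<7 -> acc=10232 shift=14 [end]
Varint 3: bytes[2:4] = F8 4F -> value 10232 (2 byte(s))
  byte[4]=0xC2 cont=1 payload=0x42=66: acc |= 66<<0 -> acc=66 shift=7
  byte[5]=0xC6 cont=1 payload=0x46=70: acc |= 70<<7 -> acc=9026 shift=14
  byte[6]=0x37 cont=0 payload=0x37=55: acc |= 55<<14 -> acc=910146 shift=21 [end]
Varint 4: bytes[4:7] = C2 C6 37 -> value 910146 (3 byte(s))
  byte[7]=0xB2 cont=1 payload=0x32=50: acc |= 50<<0 -> acc=50 shift=7
  byte[8]=0xE7 cont=1 payload=0x67=103: acc |= 103<<7 -> acc=13234 shift=14
  byte[9]=0x4E cont=0 payload=0x4E=78: acc |= 78<<14 -> acc=1291186 shift=21 [end]
Varint 5: bytes[7:10] = B2 E7 4E -> value 1291186 (3 byte(s))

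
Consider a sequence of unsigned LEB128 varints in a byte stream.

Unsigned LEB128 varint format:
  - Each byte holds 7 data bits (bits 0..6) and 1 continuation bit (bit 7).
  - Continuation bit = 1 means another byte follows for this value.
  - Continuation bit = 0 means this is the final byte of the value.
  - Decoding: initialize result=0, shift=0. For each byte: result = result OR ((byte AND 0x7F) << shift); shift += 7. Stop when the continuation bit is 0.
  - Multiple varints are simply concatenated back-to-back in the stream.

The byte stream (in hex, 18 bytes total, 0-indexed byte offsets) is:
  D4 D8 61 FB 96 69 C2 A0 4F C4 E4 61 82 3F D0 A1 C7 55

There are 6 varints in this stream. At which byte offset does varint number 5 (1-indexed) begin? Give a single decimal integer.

Answer: 12

Derivation:
  byte[0]=0xD4 cont=1 payload=0x54=84: acc |= 84<<0 -> acc=84 shift=7
  byte[1]=0xD8 cont=1 payload=0x58=88: acc |= 88<<7 -> acc=11348 shift=14
  byte[2]=0x61 cont=0 payload=0x61=97: acc |= 97<<14 -> acc=1600596 shift=21 [end]
Varint 1: bytes[0:3] = D4 D8 61 -> value 1600596 (3 byte(s))
  byte[3]=0xFB cont=1 payload=0x7B=123: acc |= 123<<0 -> acc=123 shift=7
  byte[4]=0x96 cont=1 payload=0x16=22: acc |= 22<<7 -> acc=2939 shift=14
  byte[5]=0x69 cont=0 payload=0x69=105: acc |= 105<<14 -> acc=1723259 shift=21 [end]
Varint 2: bytes[3:6] = FB 96 69 -> value 1723259 (3 byte(s))
  byte[6]=0xC2 cont=1 payload=0x42=66: acc |= 66<<0 -> acc=66 shift=7
  byte[7]=0xA0 cont=1 payload=0x20=32: acc |= 32<<7 -> acc=4162 shift=14
  byte[8]=0x4F cont=0 payload=0x4F=79: acc |= 79<<14 -> acc=1298498 shift=21 [end]
Varint 3: bytes[6:9] = C2 A0 4F -> value 1298498 (3 byte(s))
  byte[9]=0xC4 cont=1 payload=0x44=68: acc |= 68<<0 -> acc=68 shift=7
  byte[10]=0xE4 cont=1 payload=0x64=100: acc |= 100<<7 -> acc=12868 shift=14
  byte[11]=0x61 cont=0 payload=0x61=97: acc |= 97<<14 -> acc=1602116 shift=21 [end]
Varint 4: bytes[9:12] = C4 E4 61 -> value 1602116 (3 byte(s))
  byte[12]=0x82 cont=1 payload=0x02=2: acc |= 2<<0 -> acc=2 shift=7
  byte[13]=0x3F cont=0 payload=0x3F=63: acc |= 63<<7 -> acc=8066 shift=14 [end]
Varint 5: bytes[12:14] = 82 3F -> value 8066 (2 byte(s))
  byte[14]=0xD0 cont=1 payload=0x50=80: acc |= 80<<0 -> acc=80 shift=7
  byte[15]=0xA1 cont=1 payload=0x21=33: acc |= 33<<7 -> acc=4304 shift=14
  byte[16]=0xC7 cont=1 payload=0x47=71: acc |= 71<<14 -> acc=1167568 shift=21
  byte[17]=0x55 cont=0 payload=0x55=85: acc |= 85<<21 -> acc=179425488 shift=28 [end]
Varint 6: bytes[14:18] = D0 A1 C7 55 -> value 179425488 (4 byte(s))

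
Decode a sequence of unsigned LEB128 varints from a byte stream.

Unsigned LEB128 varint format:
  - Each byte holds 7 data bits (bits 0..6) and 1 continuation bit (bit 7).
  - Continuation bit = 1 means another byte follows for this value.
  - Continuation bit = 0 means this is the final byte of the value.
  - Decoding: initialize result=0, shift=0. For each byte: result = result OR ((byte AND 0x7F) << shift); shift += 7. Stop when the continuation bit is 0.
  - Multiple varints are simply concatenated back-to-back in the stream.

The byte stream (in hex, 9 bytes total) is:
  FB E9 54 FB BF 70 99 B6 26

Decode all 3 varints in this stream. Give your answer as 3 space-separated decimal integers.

Answer: 1389819 1843195 629529

Derivation:
  byte[0]=0xFB cont=1 payload=0x7B=123: acc |= 123<<0 -> acc=123 shift=7
  byte[1]=0xE9 cont=1 payload=0x69=105: acc |= 105<<7 -> acc=13563 shift=14
  byte[2]=0x54 cont=0 payload=0x54=84: acc |= 84<<14 -> acc=1389819 shift=21 [end]
Varint 1: bytes[0:3] = FB E9 54 -> value 1389819 (3 byte(s))
  byte[3]=0xFB cont=1 payload=0x7B=123: acc |= 123<<0 -> acc=123 shift=7
  byte[4]=0xBF cont=1 payload=0x3F=63: acc |= 63<<7 -> acc=8187 shift=14
  byte[5]=0x70 cont=0 payload=0x70=112: acc |= 112<<14 -> acc=1843195 shift=21 [end]
Varint 2: bytes[3:6] = FB BF 70 -> value 1843195 (3 byte(s))
  byte[6]=0x99 cont=1 payload=0x19=25: acc |= 25<<0 -> acc=25 shift=7
  byte[7]=0xB6 cont=1 payload=0x36=54: acc |= 54<<7 -> acc=6937 shift=14
  byte[8]=0x26 cont=0 payload=0x26=38: acc |= 38<<14 -> acc=629529 shift=21 [end]
Varint 3: bytes[6:9] = 99 B6 26 -> value 629529 (3 byte(s))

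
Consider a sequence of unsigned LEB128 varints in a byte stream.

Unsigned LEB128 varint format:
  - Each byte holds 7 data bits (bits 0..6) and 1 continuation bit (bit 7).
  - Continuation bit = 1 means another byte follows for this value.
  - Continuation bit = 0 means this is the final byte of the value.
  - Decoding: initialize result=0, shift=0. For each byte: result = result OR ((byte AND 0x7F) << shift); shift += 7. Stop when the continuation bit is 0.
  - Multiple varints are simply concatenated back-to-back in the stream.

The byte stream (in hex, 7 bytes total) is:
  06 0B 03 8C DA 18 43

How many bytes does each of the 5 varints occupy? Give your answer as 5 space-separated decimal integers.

  byte[0]=0x06 cont=0 payload=0x06=6: acc |= 6<<0 -> acc=6 shift=7 [end]
Varint 1: bytes[0:1] = 06 -> value 6 (1 byte(s))
  byte[1]=0x0B cont=0 payload=0x0B=11: acc |= 11<<0 -> acc=11 shift=7 [end]
Varint 2: bytes[1:2] = 0B -> value 11 (1 byte(s))
  byte[2]=0x03 cont=0 payload=0x03=3: acc |= 3<<0 -> acc=3 shift=7 [end]
Varint 3: bytes[2:3] = 03 -> value 3 (1 byte(s))
  byte[3]=0x8C cont=1 payload=0x0C=12: acc |= 12<<0 -> acc=12 shift=7
  byte[4]=0xDA cont=1 payload=0x5A=90: acc |= 90<<7 -> acc=11532 shift=14
  byte[5]=0x18 cont=0 payload=0x18=24: acc |= 24<<14 -> acc=404748 shift=21 [end]
Varint 4: bytes[3:6] = 8C DA 18 -> value 404748 (3 byte(s))
  byte[6]=0x43 cont=0 payload=0x43=67: acc |= 67<<0 -> acc=67 shift=7 [end]
Varint 5: bytes[6:7] = 43 -> value 67 (1 byte(s))

Answer: 1 1 1 3 1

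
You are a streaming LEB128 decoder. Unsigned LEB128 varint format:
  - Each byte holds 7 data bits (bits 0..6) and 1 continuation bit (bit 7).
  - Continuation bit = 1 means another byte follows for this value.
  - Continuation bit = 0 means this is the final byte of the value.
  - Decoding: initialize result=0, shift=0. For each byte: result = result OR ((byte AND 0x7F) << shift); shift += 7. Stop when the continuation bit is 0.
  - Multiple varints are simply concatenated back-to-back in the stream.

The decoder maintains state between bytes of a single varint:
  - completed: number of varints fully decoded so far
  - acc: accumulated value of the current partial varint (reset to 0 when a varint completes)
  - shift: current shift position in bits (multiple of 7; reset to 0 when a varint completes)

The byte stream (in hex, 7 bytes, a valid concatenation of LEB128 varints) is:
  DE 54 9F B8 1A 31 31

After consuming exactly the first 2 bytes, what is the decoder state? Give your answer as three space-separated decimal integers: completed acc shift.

byte[0]=0xDE cont=1 payload=0x5E: acc |= 94<<0 -> completed=0 acc=94 shift=7
byte[1]=0x54 cont=0 payload=0x54: varint #1 complete (value=10846); reset -> completed=1 acc=0 shift=0

Answer: 1 0 0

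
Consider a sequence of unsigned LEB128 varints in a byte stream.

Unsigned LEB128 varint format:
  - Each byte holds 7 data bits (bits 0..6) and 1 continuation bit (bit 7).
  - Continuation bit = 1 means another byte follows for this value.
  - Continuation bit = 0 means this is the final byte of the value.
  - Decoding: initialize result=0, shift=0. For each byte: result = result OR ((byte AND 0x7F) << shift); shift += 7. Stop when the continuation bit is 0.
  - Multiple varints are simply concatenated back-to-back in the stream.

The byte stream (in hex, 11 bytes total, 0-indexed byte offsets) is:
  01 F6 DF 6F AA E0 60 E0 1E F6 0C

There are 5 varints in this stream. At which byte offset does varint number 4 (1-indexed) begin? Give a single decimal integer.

Answer: 7

Derivation:
  byte[0]=0x01 cont=0 payload=0x01=1: acc |= 1<<0 -> acc=1 shift=7 [end]
Varint 1: bytes[0:1] = 01 -> value 1 (1 byte(s))
  byte[1]=0xF6 cont=1 payload=0x76=118: acc |= 118<<0 -> acc=118 shift=7
  byte[2]=0xDF cont=1 payload=0x5F=95: acc |= 95<<7 -> acc=12278 shift=14
  byte[3]=0x6F cont=0 payload=0x6F=111: acc |= 111<<14 -> acc=1830902 shift=21 [end]
Varint 2: bytes[1:4] = F6 DF 6F -> value 1830902 (3 byte(s))
  byte[4]=0xAA cont=1 payload=0x2A=42: acc |= 42<<0 -> acc=42 shift=7
  byte[5]=0xE0 cont=1 payload=0x60=96: acc |= 96<<7 -> acc=12330 shift=14
  byte[6]=0x60 cont=0 payload=0x60=96: acc |= 96<<14 -> acc=1585194 shift=21 [end]
Varint 3: bytes[4:7] = AA E0 60 -> value 1585194 (3 byte(s))
  byte[7]=0xE0 cont=1 payload=0x60=96: acc |= 96<<0 -> acc=96 shift=7
  byte[8]=0x1E cont=0 payload=0x1E=30: acc |= 30<<7 -> acc=3936 shift=14 [end]
Varint 4: bytes[7:9] = E0 1E -> value 3936 (2 byte(s))
  byte[9]=0xF6 cont=1 payload=0x76=118: acc |= 118<<0 -> acc=118 shift=7
  byte[10]=0x0C cont=0 payload=0x0C=12: acc |= 12<<7 -> acc=1654 shift=14 [end]
Varint 5: bytes[9:11] = F6 0C -> value 1654 (2 byte(s))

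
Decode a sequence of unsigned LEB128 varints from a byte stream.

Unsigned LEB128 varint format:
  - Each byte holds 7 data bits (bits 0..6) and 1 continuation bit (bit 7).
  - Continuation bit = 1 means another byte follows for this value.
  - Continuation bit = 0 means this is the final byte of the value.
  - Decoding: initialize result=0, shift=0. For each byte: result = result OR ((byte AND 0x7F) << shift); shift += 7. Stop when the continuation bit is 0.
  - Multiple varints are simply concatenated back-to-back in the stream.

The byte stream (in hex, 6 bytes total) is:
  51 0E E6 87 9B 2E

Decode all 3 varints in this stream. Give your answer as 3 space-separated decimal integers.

  byte[0]=0x51 cont=0 payload=0x51=81: acc |= 81<<0 -> acc=81 shift=7 [end]
Varint 1: bytes[0:1] = 51 -> value 81 (1 byte(s))
  byte[1]=0x0E cont=0 payload=0x0E=14: acc |= 14<<0 -> acc=14 shift=7 [end]
Varint 2: bytes[1:2] = 0E -> value 14 (1 byte(s))
  byte[2]=0xE6 cont=1 payload=0x66=102: acc |= 102<<0 -> acc=102 shift=7
  byte[3]=0x87 cont=1 payload=0x07=7: acc |= 7<<7 -> acc=998 shift=14
  byte[4]=0x9B cont=1 payload=0x1B=27: acc |= 27<<14 -> acc=443366 shift=21
  byte[5]=0x2E cont=0 payload=0x2E=46: acc |= 46<<21 -> acc=96912358 shift=28 [end]
Varint 3: bytes[2:6] = E6 87 9B 2E -> value 96912358 (4 byte(s))

Answer: 81 14 96912358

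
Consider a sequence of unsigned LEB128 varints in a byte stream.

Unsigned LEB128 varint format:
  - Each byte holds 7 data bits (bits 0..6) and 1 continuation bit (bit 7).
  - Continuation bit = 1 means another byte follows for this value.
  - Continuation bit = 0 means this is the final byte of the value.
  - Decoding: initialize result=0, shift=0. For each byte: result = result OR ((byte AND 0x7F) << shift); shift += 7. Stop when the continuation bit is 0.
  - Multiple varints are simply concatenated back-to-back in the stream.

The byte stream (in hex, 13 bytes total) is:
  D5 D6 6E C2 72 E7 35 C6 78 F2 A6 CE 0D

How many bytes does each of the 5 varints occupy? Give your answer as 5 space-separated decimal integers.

Answer: 3 2 2 2 4

Derivation:
  byte[0]=0xD5 cont=1 payload=0x55=85: acc |= 85<<0 -> acc=85 shift=7
  byte[1]=0xD6 cont=1 payload=0x56=86: acc |= 86<<7 -> acc=11093 shift=14
  byte[2]=0x6E cont=0 payload=0x6E=110: acc |= 110<<14 -> acc=1813333 shift=21 [end]
Varint 1: bytes[0:3] = D5 D6 6E -> value 1813333 (3 byte(s))
  byte[3]=0xC2 cont=1 payload=0x42=66: acc |= 66<<0 -> acc=66 shift=7
  byte[4]=0x72 cont=0 payload=0x72=114: acc |= 114<<7 -> acc=14658 shift=14 [end]
Varint 2: bytes[3:5] = C2 72 -> value 14658 (2 byte(s))
  byte[5]=0xE7 cont=1 payload=0x67=103: acc |= 103<<0 -> acc=103 shift=7
  byte[6]=0x35 cont=0 payload=0x35=53: acc |= 53<<7 -> acc=6887 shift=14 [end]
Varint 3: bytes[5:7] = E7 35 -> value 6887 (2 byte(s))
  byte[7]=0xC6 cont=1 payload=0x46=70: acc |= 70<<0 -> acc=70 shift=7
  byte[8]=0x78 cont=0 payload=0x78=120: acc |= 120<<7 -> acc=15430 shift=14 [end]
Varint 4: bytes[7:9] = C6 78 -> value 15430 (2 byte(s))
  byte[9]=0xF2 cont=1 payload=0x72=114: acc |= 114<<0 -> acc=114 shift=7
  byte[10]=0xA6 cont=1 payload=0x26=38: acc |= 38<<7 -> acc=4978 shift=14
  byte[11]=0xCE cont=1 payload=0x4E=78: acc |= 78<<14 -> acc=1282930 shift=21
  byte[12]=0x0D cont=0 payload=0x0D=13: acc |= 13<<21 -> acc=28545906 shift=28 [end]
Varint 5: bytes[9:13] = F2 A6 CE 0D -> value 28545906 (4 byte(s))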